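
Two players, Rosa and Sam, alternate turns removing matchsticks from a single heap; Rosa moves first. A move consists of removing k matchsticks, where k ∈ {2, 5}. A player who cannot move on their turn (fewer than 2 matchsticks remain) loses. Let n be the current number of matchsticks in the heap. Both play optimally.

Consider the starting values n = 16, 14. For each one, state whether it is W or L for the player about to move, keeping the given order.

Classify positions by backward induction: terminal positions (no move available) are L. From any other position, the mover wins iff some move reaches an L.
n=0: no move → L
n=1: no move → L
n=2: →0(L), so W
n=3: →1(L), so W
n=4: →2(W) only, which is W, so L
n=5: →0(L), so W
n=6: →4(L), so W
n=7: →5(W), 2(W) — all W, so L
n=8: →6(W), 3(W) — all W, so L
n=9: →7(L), so W
n=10: →8(L), so W
n=11: →9(W), 6(W) — all W, so L
n=12: →7(L), so W
n=13: →11(L), so W
n=14: →12(W), 9(W) — all W, so L
n=15: →13(W), 10(W) — all W, so L
n=16: →14(L), so W

16: W, 14: L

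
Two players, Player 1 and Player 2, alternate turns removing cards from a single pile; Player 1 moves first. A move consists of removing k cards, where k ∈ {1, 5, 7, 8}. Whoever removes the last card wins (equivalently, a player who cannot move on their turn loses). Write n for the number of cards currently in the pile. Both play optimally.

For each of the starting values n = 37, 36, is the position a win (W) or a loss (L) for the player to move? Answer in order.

Classify positions by backward induction: terminal positions (no move available) are L. From any other position, the mover wins iff some move reaches an L.
n=0: no move → L
n=1: W (go to 0, an L position)
n=2: L (sole option 1(W) is W)
n=3: W (go to 2, an L position)
n=4: L (sole option 3(W) is W)
n=5: W (go to 4, an L position)
n=6: L (options 5(W), 1(W) are all W)
n=7: W (go to 6, an L position)
n=8: W (go to 0, an L position)
n=9: W (go to 4, an L position)
n=10: W (go to 2, an L position)
n=11: W (go to 6, an L position)
n=12: W (go to 4, an L position)
n=13: W (go to 6, an L position)
n=14: W (go to 6, an L position)
n=15: L (options 14(W), 10(W), 8(W), 7(W) are all W)
n=16: W (go to 15, an L position)
n=17: L (options 16(W), 12(W), 10(W), 9(W) are all W)
n=18: W (go to 17, an L position)
n=19: L (options 18(W), 14(W), 12(W), 11(W) are all W)
n=20: W (go to 19, an L position)
n=21: L (options 20(W), 16(W), 14(W), 13(W) are all W)
n=22: W (go to 21, an L position)
n=23: W (go to 15, an L position)
n=24: W (go to 19, an L position)
n=25: W (go to 17, an L position)
n=26: W (go to 21, an L position)
n=27: W (go to 19, an L position)
n=28: W (go to 21, an L position)
n=29: W (go to 21, an L position)
n=30: L (options 29(W), 25(W), 23(W), 22(W) are all W)
n=31: W (go to 30, an L position)
n=32: L (options 31(W), 27(W), 25(W), 24(W) are all W)
n=33: W (go to 32, an L position)
n=34: L (options 33(W), 29(W), 27(W), 26(W) are all W)
n=35: W (go to 34, an L position)
n=36: L (options 35(W), 31(W), 29(W), 28(W) are all W)
n=37: W (go to 36, an L position)

37: W, 36: L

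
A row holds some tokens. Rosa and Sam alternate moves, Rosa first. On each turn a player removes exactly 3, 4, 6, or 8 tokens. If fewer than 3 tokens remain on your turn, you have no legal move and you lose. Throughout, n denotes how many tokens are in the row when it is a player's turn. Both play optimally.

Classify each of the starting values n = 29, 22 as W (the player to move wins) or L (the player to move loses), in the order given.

Positions with no move are L. A position that does have a move is losing for the player to move precisely when every available move leads to a winning position for the opponent. Fill in the labels:
n=0: no move → L
n=1: no move → L
n=2: no move → L
n=3: can move to 0, which is L ⇒ W
n=4: can move to 1, which is L ⇒ W
n=5: can move to 2, which is L ⇒ W
n=6: can move to 2, which is L ⇒ W
n=7: can move to 1, which is L ⇒ W
n=8: can move to 2, which is L ⇒ W
n=9: can move to 1, which is L ⇒ W
n=10: can move to 2, which is L ⇒ W
n=11: moves to 8(W), 7(W), 5(W), 3(W); every one is W ⇒ L
n=12: moves to 9(W), 8(W), 6(W), 4(W); every one is W ⇒ L
n=13: moves to 10(W), 9(W), 7(W), 5(W); every one is W ⇒ L
n=14: can move to 11, which is L ⇒ W
n=15: can move to 12, which is L ⇒ W
n=16: can move to 13, which is L ⇒ W
n=17: can move to 13, which is L ⇒ W
n=18: can move to 12, which is L ⇒ W
n=19: can move to 13, which is L ⇒ W
n=20: can move to 12, which is L ⇒ W
n=21: can move to 13, which is L ⇒ W
n=22: moves to 19(W), 18(W), 16(W), 14(W); every one is W ⇒ L
n=23: moves to 20(W), 19(W), 17(W), 15(W); every one is W ⇒ L
n=24: moves to 21(W), 20(W), 18(W), 16(W); every one is W ⇒ L
n=25: can move to 22, which is L ⇒ W
n=26: can move to 23, which is L ⇒ W
n=27: can move to 24, which is L ⇒ W
n=28: can move to 24, which is L ⇒ W
n=29: can move to 23, which is L ⇒ W

29: W, 22: L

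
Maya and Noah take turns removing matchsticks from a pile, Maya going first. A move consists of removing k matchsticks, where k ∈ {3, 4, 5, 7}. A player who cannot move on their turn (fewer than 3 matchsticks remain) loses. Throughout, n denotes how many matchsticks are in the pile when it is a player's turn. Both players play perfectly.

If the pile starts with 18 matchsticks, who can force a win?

Positions with no move are L. A position that does have a move is losing for the player to move precisely when every available move leads to a winning position for the opponent. Fill in the labels:
n=0: no move → L
n=1: no move → L
n=2: no move → L
n=3: reaches L-position 0 → W
n=4: reaches L-position 1 → W
n=5: reaches L-position 2 → W
n=6: reaches L-position 2 → W
n=7: reaches L-position 2 → W
n=8: reaches L-position 1 → W
n=9: reaches L-position 2 → W
n=10: only reaches 7(W), 6(W), 5(W), 3(W), all W → L
n=11: only reaches 8(W), 7(W), 6(W), 4(W), all W → L
n=12: only reaches 9(W), 8(W), 7(W), 5(W), all W → L
n=13: reaches L-position 10 → W
n=14: reaches L-position 11 → W
n=15: reaches L-position 12 → W
n=16: reaches L-position 12 → W
n=17: reaches L-position 12 → W
n=18: reaches L-position 11 → W
From 18 Maya can remove 7, leaving 11, reaching an L position.

Maya wins.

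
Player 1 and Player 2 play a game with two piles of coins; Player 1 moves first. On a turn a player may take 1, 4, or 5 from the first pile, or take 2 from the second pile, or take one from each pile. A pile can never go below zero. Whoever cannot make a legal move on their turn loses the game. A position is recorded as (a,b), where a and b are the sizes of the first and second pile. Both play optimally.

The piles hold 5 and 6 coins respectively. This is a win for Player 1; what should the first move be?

Classify positions by backward induction: terminal positions (no move available) are L. From any other position, the mover wins iff some move reaches an L.
No move ever increases a pile, so every position that can arise here has a ≤ 5 and b ≤ 6; it is enough to label the cells with 0 ≤ a ≤ 5 and 0 ≤ b ≤ 6.
Every move lowers a or b (never raises either), so fill the grid row by row in increasing a, and left to right within a row: each cell's successors are then already labelled.
      b=0  b=1  b=2  b=3  b=4  b=5  b=6
a=0:    L    L    W    W    L    L    W
a=1:    W    W    W    L    W    W    W
a=2:    L    L    W    W    W    L    L
a=3:    W    W    W    L    L    W    W
a=4:    W    W    L    W    W    W    L
a=5:    W    W    W    W    W    W    W
Cells with no legal move (terminal, hence L): (0,0), (0,1).
The remaining L cells, each justified by listing all of its moves:
(0,4): L (sole option (0,2)(W) is W)
(0,5): L (sole option (0,3)(W) is W)
(1,3): L (options (0,3)(W), (1,1)(W), (0,2)(W) are all W)
(2,0): L (sole option (1,0)(W) is W)
(2,1): L (options (1,1)(W), (1,0)(W) are all W)
(2,5): L (options (1,5)(W), (2,3)(W), (1,4)(W) are all W)
(2,6): L (options (1,6)(W), (2,4)(W), (1,5)(W) are all W)
(3,3): L (options (2,3)(W), (3,1)(W), (2,2)(W) are all W)
(3,4): L (options (2,4)(W), (3,2)(W), (2,3)(W) are all W)
(4,2): L (options (3,2)(W), (0,2)(W), (4,0)(W), (3,1)(W) are all W)
(4,6): L (options (3,6)(W), (0,6)(W), (4,4)(W), (3,5)(W) are all W)
Every other cell has at least one move into one of the L cells above, so it is W.
From (5,6), the L positions reachable in one move are: (4,6).

Move to (4,6).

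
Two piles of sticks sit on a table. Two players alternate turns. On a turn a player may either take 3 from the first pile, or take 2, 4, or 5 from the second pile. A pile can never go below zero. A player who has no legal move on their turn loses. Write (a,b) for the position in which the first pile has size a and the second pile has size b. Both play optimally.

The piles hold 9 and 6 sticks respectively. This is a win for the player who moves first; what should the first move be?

Positions with no move are L. A position that does have a move is losing for the player to move precisely when every available move leads to a winning position for the opponent. Fill in the labels:
No move ever increases a pile, so every position that can arise here has a ≤ 9 and b ≤ 6; it is enough to label the cells with 0 ≤ a ≤ 9 and 0 ≤ b ≤ 6.
Every move lowers a or b (never raises either), so fill the grid row by row in increasing a, and left to right within a row: each cell's successors are then already labelled.
      b=0  b=1  b=2  b=3  b=4  b=5  b=6
a=0:    L    L    W    W    W    W    W
a=1:    L    L    W    W    W    W    W
a=2:    L    L    W    W    W    W    W
a=3:    W    W    L    L    W    W    W
a=4:    W    W    L    L    W    W    W
a=5:    W    W    L    L    W    W    W
a=6:    L    L    W    W    W    W    W
a=7:    L    L    W    W    W    W    W
a=8:    L    L    W    W    W    W    W
a=9:    W    W    L    L    W    W    W
Cells with no legal move (terminal, hence L): (0,0), (0,1), (1,0), (1,1), (2,0), (2,1).
The remaining L cells, each justified by listing all of its moves:
(3,2): moves to (0,2)(W), (3,0)(W); every one is W ⇒ L
(3,3): moves to (0,3)(W), (3,1)(W); every one is W ⇒ L
(4,2): moves to (1,2)(W), (4,0)(W); every one is W ⇒ L
(4,3): moves to (1,3)(W), (4,1)(W); every one is W ⇒ L
(5,2): moves to (2,2)(W), (5,0)(W); every one is W ⇒ L
(5,3): moves to (2,3)(W), (5,1)(W); every one is W ⇒ L
(6,0): the only move is to (3,0)(W), a W ⇒ L
(6,1): the only move is to (3,1)(W), a W ⇒ L
(7,0): the only move is to (4,0)(W), a W ⇒ L
(7,1): the only move is to (4,1)(W), a W ⇒ L
(8,0): the only move is to (5,0)(W), a W ⇒ L
(8,1): the only move is to (5,1)(W), a W ⇒ L
(9,2): moves to (6,2)(W), (9,0)(W); every one is W ⇒ L
(9,3): moves to (6,3)(W), (9,1)(W); every one is W ⇒ L
Every other cell has at least one move into one of the L cells above, so it is W.
From (9,6), the L positions reachable in one move are: (9,2).

Move to (9,2).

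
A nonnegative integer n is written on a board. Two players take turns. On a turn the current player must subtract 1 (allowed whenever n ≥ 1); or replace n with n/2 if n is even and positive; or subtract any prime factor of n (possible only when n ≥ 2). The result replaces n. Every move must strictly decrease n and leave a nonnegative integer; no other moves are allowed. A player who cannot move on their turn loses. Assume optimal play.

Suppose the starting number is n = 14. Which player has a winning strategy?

The second player wins.

Compute win/loss labels from the base case upward. A position with no move is L. Any other position is W if it can reach an L in one move, else L.
n=0: no move → L
n=1: →0(L), so W
n=2: →0(L), so W
n=3: →0(L), so W
n=4: →2(W), 3(W) — all W, so L
n=5: →0(L), so W
n=6: →4(L), so W
n=7: →0(L), so W
n=8: →4(L), so W
n=9: →6(W), 8(W) — all W, so L
n=10: →9(L), so W
n=11: →0(L), so W
n=12: →9(L), so W
n=13: →0(L), so W
n=14: →7(W), 12(W), 13(W) — all W, so L
Every move from 14 reaches a W position, so the mover loses.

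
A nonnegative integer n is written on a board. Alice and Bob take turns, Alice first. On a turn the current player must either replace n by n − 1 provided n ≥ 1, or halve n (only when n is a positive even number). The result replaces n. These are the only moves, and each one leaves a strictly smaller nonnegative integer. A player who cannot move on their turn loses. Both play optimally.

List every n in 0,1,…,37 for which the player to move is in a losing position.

Positions with no move are L. A position that does have a move is losing for the player to move precisely when every available move leads to a winning position for the opponent. Fill in the labels:
n=0: no move → L
n=1: can move to 0, which is L ⇒ W
n=2: the only move is to 1(W), a W ⇒ L
n=3: can move to 2, which is L ⇒ W
n=4: can move to 2, which is L ⇒ W
n=5: the only move is to 4(W), a W ⇒ L
n=6: can move to 5, which is L ⇒ W
n=7: the only move is to 6(W), a W ⇒ L
n=8: can move to 7, which is L ⇒ W
n=9: the only move is to 8(W), a W ⇒ L
n=10: can move to 5, which is L ⇒ W
n=11: the only move is to 10(W), a W ⇒ L
n=12: can move to 11, which is L ⇒ W
n=13: the only move is to 12(W), a W ⇒ L
n=14: can move to 7, which is L ⇒ W
n=15: the only move is to 14(W), a W ⇒ L
n=16: can move to 15, which is L ⇒ W
n=17: the only move is to 16(W), a W ⇒ L
n=18: can move to 9, which is L ⇒ W
n=19: the only move is to 18(W), a W ⇒ L
n=20: can move to 19, which is L ⇒ W
n=21: the only move is to 20(W), a W ⇒ L
n=22: can move to 11, which is L ⇒ W
n=23: the only move is to 22(W), a W ⇒ L
n=24: can move to 23, which is L ⇒ W
n=25: the only move is to 24(W), a W ⇒ L
n=26: can move to 13, which is L ⇒ W
n=27: the only move is to 26(W), a W ⇒ L
n=28: can move to 27, which is L ⇒ W
n=29: the only move is to 28(W), a W ⇒ L
n=30: can move to 15, which is L ⇒ W
n=31: the only move is to 30(W), a W ⇒ L
n=32: can move to 31, which is L ⇒ W
n=33: the only move is to 32(W), a W ⇒ L
n=34: can move to 17, which is L ⇒ W
n=35: the only move is to 34(W), a W ⇒ L
n=36: can move to 35, which is L ⇒ W
n=37: the only move is to 36(W), a W ⇒ L
The losing starting values of n are exactly the entries labelled L in this table (19 of them).

0, 2, 5, 7, 9, 11, 13, 15, 17, 19, 21, 23, 25, 27, 29, 31, 33, 35, 37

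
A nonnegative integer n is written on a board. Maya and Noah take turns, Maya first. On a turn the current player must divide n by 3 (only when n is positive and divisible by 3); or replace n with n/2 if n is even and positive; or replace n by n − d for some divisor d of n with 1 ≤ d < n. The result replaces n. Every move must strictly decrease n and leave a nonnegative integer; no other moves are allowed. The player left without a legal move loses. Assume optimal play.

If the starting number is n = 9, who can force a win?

Noah wins.

Classify positions by backward induction: terminal positions (no move available) are L. From any other position, the mover wins iff some move reaches an L.
n=0: no move → L
n=1: no move → L
n=2: W (go to 1, an L position)
n=3: W (go to 1, an L position)
n=4: L (options 2(W), 3(W) are all W)
n=5: W (go to 4, an L position)
n=6: W (go to 4, an L position)
n=7: L (sole option 6(W) is W)
n=8: W (go to 4, an L position)
n=9: L (options 3(W), 6(W), 8(W) are all W)
Every move from 9 reaches a W position, so the mover loses.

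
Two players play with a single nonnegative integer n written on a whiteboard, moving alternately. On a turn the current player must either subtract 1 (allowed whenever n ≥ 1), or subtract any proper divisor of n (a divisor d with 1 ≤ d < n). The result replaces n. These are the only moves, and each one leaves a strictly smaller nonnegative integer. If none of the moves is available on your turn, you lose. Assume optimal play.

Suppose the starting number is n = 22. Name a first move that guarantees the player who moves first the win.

Move to 11.

Compute win/loss labels from the base case upward. A position with no move is L. Any other position is W if it can reach an L in one move, else L.
n=0: no move → L
n=1: →0(L), so W
n=2: →1(W) only, which is W, so L
n=3: →2(L), so W
n=4: →2(L), so W
n=5: →4(W) only, which is W, so L
n=6: →5(L), so W
n=7: →6(W) only, which is W, so L
n=8: →7(L), so W
n=9: →6(W), 8(W) — all W, so L
n=10: →5(L), so W
n=11: →10(W) only, which is W, so L
n=12: →9(L), so W
n=13: →12(W) only, which is W, so L
n=14: →7(L), so W
n=15: →10(W), 12(W), 14(W) — all W, so L
n=16: →15(L), so W
n=17: →16(W) only, which is W, so L
n=18: →9(L), so W
n=19: →18(W) only, which is W, so L
n=20: →15(L), so W
n=21: →14(W), 18(W), 20(W) — all W, so L
n=22: →11(L), so W
From 22, the L positions reachable in one move are: 11, 21. Any move reaching one of these is winning.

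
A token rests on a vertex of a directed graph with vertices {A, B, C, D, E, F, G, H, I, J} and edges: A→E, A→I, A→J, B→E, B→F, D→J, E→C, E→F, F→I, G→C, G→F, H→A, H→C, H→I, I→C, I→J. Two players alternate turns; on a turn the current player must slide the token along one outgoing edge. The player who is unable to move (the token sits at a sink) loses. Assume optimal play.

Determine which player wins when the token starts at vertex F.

Compute win/loss labels from the base case upward. A position with no move is L. Any other position is W if it can reach an L in one move, else L.
Every edge goes from a vertex to one that appears earlier in the order C, J, I, F, E, A, H, B, G, D, so processing vertices in that order labels each vertex after all of its successors.
C: no outgoing edge → L
J: no outgoing edge → L
I: W (go to J, an L position)
F: L (sole option I(W) is W)
E: W (go to F, an L position)
A: W (go to J, an L position)
H: W (go to C, an L position)
B: W (go to F, an L position)
G: W (go to F, an L position)
D: W (go to J, an L position)
Every move from F reaches a W position, so the mover loses.

The second player wins.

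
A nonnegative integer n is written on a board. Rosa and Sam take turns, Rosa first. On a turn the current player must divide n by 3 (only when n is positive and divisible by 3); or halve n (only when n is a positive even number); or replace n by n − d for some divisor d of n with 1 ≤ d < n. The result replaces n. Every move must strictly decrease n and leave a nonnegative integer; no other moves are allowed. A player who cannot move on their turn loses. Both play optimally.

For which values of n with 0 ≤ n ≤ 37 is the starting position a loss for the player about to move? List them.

Classify positions by backward induction: terminal positions (no move available) are L. From any other position, the mover wins iff some move reaches an L.
n=0: no move → L
n=1: no move → L
n=2: W (go to 1, an L position)
n=3: W (go to 1, an L position)
n=4: L (options 2(W), 3(W) are all W)
n=5: W (go to 4, an L position)
n=6: W (go to 4, an L position)
n=7: L (sole option 6(W) is W)
n=8: W (go to 4, an L position)
n=9: L (options 3(W), 6(W), 8(W) are all W)
n=10: W (go to 9, an L position)
n=11: L (sole option 10(W) is W)
n=12: W (go to 4, an L position)
n=13: L (sole option 12(W) is W)
n=14: W (go to 7, an L position)
n=15: L (options 5(W), 10(W), 12(W), 14(W) are all W)
n=16: W (go to 15, an L position)
n=17: L (sole option 16(W) is W)
n=18: W (go to 9, an L position)
n=19: L (sole option 18(W) is W)
n=20: W (go to 15, an L position)
n=21: W (go to 7, an L position)
n=22: W (go to 11, an L position)
n=23: L (sole option 22(W) is W)
n=24: W (go to 23, an L position)
n=25: L (options 20(W), 24(W) are all W)
n=26: W (go to 13, an L position)
n=27: W (go to 9, an L position)
n=28: L (options 14(W), 21(W), 24(W), 26(W), 27(W) are all W)
n=29: W (go to 28, an L position)
n=30: W (go to 15, an L position)
n=31: L (sole option 30(W) is W)
n=32: W (go to 28, an L position)
n=33: W (go to 11, an L position)
n=34: W (go to 17, an L position)
n=35: W (go to 28, an L position)
n=36: L (options 12(W), 18(W), 24(W), 27(W), 30(W), 32(W), 33(W), 34(W), 35(W) are all W)
n=37: W (go to 36, an L position)
The losing starting values of n are exactly the entries labelled L in this table (15 of them).

0, 1, 4, 7, 9, 11, 13, 15, 17, 19, 23, 25, 28, 31, 36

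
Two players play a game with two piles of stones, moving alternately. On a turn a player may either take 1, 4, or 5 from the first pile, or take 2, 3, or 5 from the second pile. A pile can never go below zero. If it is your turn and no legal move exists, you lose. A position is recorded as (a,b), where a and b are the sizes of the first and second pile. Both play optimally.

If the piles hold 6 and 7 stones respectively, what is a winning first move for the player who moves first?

Move to (2,7).

Label each position W (a win for the player to move) or L (a loss). A position with no legal move is L; any other position is W exactly when some move reaches an L, and L when every move reaches a W.
No move ever increases a pile, so every position that can arise here has a ≤ 6 and b ≤ 7; it is enough to label the cells with 0 ≤ a ≤ 6 and 0 ≤ b ≤ 7.
Every move lowers a or b (never raises either), so fill the grid row by row in increasing a, and left to right within a row: each cell's successors are then already labelled.
      b=0  b=1  b=2  b=3  b=4  b=5  b=6  b=7
a=0:    L    L    W    W    W    W    W    L
a=1:    W    W    L    L    W    W    W    W
a=2:    L    L    W    W    W    W    W    L
a=3:    W    W    L    L    W    W    W    W
a=4:    W    W    W    W    L    L    W    W
a=5:    W    W    W    W    W    W    L    W
a=6:    W    W    W    W    L    L    W    W
Cells with no legal move (terminal, hence L): (0,0), (0,1).
The remaining L cells, each justified by listing all of its moves:
(0,7): only reaches (0,5)(W), (0,4)(W), (0,2)(W), all W → L
(1,2): only reaches (0,2)(W), (1,0)(W), all W → L
(1,3): only reaches (0,3)(W), (1,1)(W), (1,0)(W), all W → L
(2,0): only reaches (1,0)(W), which is W → L
(2,1): only reaches (1,1)(W), which is W → L
(2,7): only reaches (1,7)(W), (2,5)(W), (2,4)(W), (2,2)(W), all W → L
(3,2): only reaches (2,2)(W), (3,0)(W), all W → L
(3,3): only reaches (2,3)(W), (3,1)(W), (3,0)(W), all W → L
(4,4): only reaches (3,4)(W), (0,4)(W), (4,2)(W), (4,1)(W), all W → L
(4,5): only reaches (3,5)(W), (0,5)(W), (4,3)(W), (4,2)(W), (4,0)(W), all W → L
(5,6): only reaches (4,6)(W), (1,6)(W), (0,6)(W), (5,4)(W), (5,3)(W), (5,1)(W), all W → L
(6,4): only reaches (5,4)(W), (2,4)(W), (1,4)(W), (6,2)(W), (6,1)(W), all W → L
(6,5): only reaches (5,5)(W), (2,5)(W), (1,5)(W), (6,3)(W), (6,2)(W), (6,0)(W), all W → L
Every other cell has at least one move into one of the L cells above, so it is W.
From (6,7), the L positions reachable in one move are: (2,7), (6,5), (6,4). Any move reaching one of these is winning.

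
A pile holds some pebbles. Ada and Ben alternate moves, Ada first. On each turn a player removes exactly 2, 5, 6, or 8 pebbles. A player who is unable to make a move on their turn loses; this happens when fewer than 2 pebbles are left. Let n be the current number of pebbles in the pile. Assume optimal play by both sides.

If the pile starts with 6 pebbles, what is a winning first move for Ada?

Label each position W (a win for the player to move) or L (a loss). A position with no legal move is L; any other position is W exactly when some move reaches an L, and L when every move reaches a W.
n=0: no move → L
n=1: no move → L
n=2: W (go to 0, an L position)
n=3: W (go to 1, an L position)
n=4: L (sole option 2(W) is W)
n=5: W (go to 0, an L position)
n=6: W (go to 4, an L position)
From 6, the L positions reachable in one move are: 4, 1, 0. Any move reaching one of these is winning.

Remove 2, leaving 4.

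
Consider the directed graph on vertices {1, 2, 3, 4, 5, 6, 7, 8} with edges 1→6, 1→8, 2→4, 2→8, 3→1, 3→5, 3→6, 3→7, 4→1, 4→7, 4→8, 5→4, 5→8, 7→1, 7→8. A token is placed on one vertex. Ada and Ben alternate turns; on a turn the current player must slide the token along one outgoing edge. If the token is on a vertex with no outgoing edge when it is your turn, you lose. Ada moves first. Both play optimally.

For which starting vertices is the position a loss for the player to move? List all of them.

Work bottom-up. With no move the player to move loses. Otherwise the position is W if at least one move leads to an L position for the opponent, and L if every move leads to a W.
Every edge goes from a vertex to one that appears earlier in the order 6, 8, 1, 7, 4, 5, 2, 3, so processing vertices in that order labels each vertex after all of its successors.
6: no outgoing edge → L
8: no outgoing edge → L
1: →8(L), so W
7: →8(L), so W
4: →8(L), so W
5: →8(L), so W
2: →8(L), so W
3: →6(L), so W
Reading off the rows marked L gives the requested list; there are 2 such vertices.

6, 8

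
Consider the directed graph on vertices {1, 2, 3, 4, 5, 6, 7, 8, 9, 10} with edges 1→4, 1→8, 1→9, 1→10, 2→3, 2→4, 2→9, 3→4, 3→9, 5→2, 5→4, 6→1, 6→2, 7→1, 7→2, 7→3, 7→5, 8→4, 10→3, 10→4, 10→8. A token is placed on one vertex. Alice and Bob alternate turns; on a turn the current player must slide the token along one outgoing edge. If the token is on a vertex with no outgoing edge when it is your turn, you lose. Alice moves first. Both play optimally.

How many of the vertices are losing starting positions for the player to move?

Use the standard recursion: the mover loses at a terminal position; elsewhere, the mover wins exactly when some move hands the opponent an L position.
Every edge goes from a vertex to one that appears earlier in the order 4, 9, 3, 2, 8, 10, 5, 1, 7, 6, so processing vertices in that order labels each vertex after all of its successors.
4: no outgoing edge → L
9: no outgoing edge → L
3: can move to 9, which is L ⇒ W
2: can move to 9, which is L ⇒ W
8: can move to 4, which is L ⇒ W
10: can move to 4, which is L ⇒ W
5: can move to 4, which is L ⇒ W
1: can move to 9, which is L ⇒ W
7: moves to 1(W), 5(W), 2(W), 3(W); every one is W ⇒ L
6: moves to 1(W), 2(W); every one is W ⇒ L
The L vertices are 4, 6, 7, 9; that is 4 in all.

4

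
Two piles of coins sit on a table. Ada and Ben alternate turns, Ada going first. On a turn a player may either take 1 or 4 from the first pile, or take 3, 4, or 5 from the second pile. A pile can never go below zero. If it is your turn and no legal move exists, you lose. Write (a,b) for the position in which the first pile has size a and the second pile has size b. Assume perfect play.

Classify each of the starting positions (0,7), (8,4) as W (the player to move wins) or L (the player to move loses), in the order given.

(0,7): W, (8,4): L

Use the standard recursion: the mover loses at a terminal position; elsewhere, the mover wins exactly when some move hands the opponent an L position.
No move ever increases a pile, so every position that can arise here has a ≤ 8 and b ≤ 7; it is enough to label the cells with 0 ≤ a ≤ 8 and 0 ≤ b ≤ 7.
Every move lowers a or b (never raises either), so fill the grid row by row in increasing a, and left to right within a row: each cell's successors are then already labelled.
      b=0  b=1  b=2  b=3  b=4  b=5  b=6  b=7
a=0:    L    L    L    W    W    W    W    W
a=1:    W    W    W    L    L    L    W    W
a=2:    L    L    L    W    W    W    W    W
a=3:    W    W    W    L    L    L    W    W
a=4:    W    W    W    W    W    W    L    L
a=5:    L    L    L    W    W    W    W    W
a=6:    W    W    W    L    L    L    W    W
a=7:    L    L    L    W    W    W    W    W
a=8:    W    W    W    L    L    L    W    W
Cells with no legal move (terminal, hence L): (0,0), (0,1), (0,2).
The remaining L cells, each justified by listing all of its moves:
(1,3): L (options (0,3)(W), (1,0)(W) are all W)
(1,4): L (options (0,4)(W), (1,1)(W), (1,0)(W) are all W)
(1,5): L (options (0,5)(W), (1,2)(W), (1,1)(W), (1,0)(W) are all W)
(2,0): L (sole option (1,0)(W) is W)
(2,1): L (sole option (1,1)(W) is W)
(2,2): L (sole option (1,2)(W) is W)
(3,3): L (options (2,3)(W), (3,0)(W) are all W)
(3,4): L (options (2,4)(W), (3,1)(W), (3,0)(W) are all W)
(3,5): L (options (2,5)(W), (3,2)(W), (3,1)(W), (3,0)(W) are all W)
(4,6): L (options (3,6)(W), (0,6)(W), (4,3)(W), (4,2)(W), (4,1)(W) are all W)
(4,7): L (options (3,7)(W), (0,7)(W), (4,4)(W), (4,3)(W), (4,2)(W) are all W)
(5,0): L (options (4,0)(W), (1,0)(W) are all W)
(5,1): L (options (4,1)(W), (1,1)(W) are all W)
(5,2): L (options (4,2)(W), (1,2)(W) are all W)
(6,3): L (options (5,3)(W), (2,3)(W), (6,0)(W) are all W)
(6,4): L (options (5,4)(W), (2,4)(W), (6,1)(W), (6,0)(W) are all W)
(6,5): L (options (5,5)(W), (2,5)(W), (6,2)(W), (6,1)(W), (6,0)(W) are all W)
(7,0): L (options (6,0)(W), (3,0)(W) are all W)
(7,1): L (options (6,1)(W), (3,1)(W) are all W)
(7,2): L (options (6,2)(W), (3,2)(W) are all W)
(8,3): L (options (7,3)(W), (4,3)(W), (8,0)(W) are all W)
(8,4): L (options (7,4)(W), (4,4)(W), (8,1)(W), (8,0)(W) are all W)
(8,5): L (options (7,5)(W), (4,5)(W), (8,2)(W), (8,1)(W), (8,0)(W) are all W)
Every other cell has at least one move into one of the L cells above, so it is W.
(0,7): the move to (0,2) reaches an L cell, so W
(8,4): one of the L cells justified above, so L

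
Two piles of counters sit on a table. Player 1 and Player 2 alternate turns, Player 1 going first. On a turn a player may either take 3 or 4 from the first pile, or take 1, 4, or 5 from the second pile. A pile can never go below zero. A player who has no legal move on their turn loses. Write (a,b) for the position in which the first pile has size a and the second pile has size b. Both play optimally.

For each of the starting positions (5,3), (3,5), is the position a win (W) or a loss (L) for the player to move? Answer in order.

Compute win/loss labels from the base case upward. A position with no move is L. Any other position is W if it can reach an L in one move, else L.
No move ever increases a pile, so every position that can arise here has a ≤ 5 and b ≤ 5; it is enough to label the cells with 0 ≤ a ≤ 5 and 0 ≤ b ≤ 5.
Every move lowers a or b (never raises either), so fill the grid row by row in increasing a, and left to right within a row: each cell's successors are then already labelled.
      b=0  b=1  b=2  b=3  b=4  b=5
a=0:    L    W    L    W    W    W
a=1:    L    W    L    W    W    W
a=2:    L    W    L    W    W    W
a=3:    W    L    W    L    W    W
a=4:    W    L    W    L    W    W
a=5:    W    L    W    L    W    W
Cells with no legal move (terminal, hence L): (0,0), (1,0), (2,0).
The remaining L cells, each justified by listing all of its moves:
(0,2): →(0,1)(W) only, which is W, so L
(1,2): →(1,1)(W) only, which is W, so L
(2,2): →(2,1)(W) only, which is W, so L
(3,1): →(0,1)(W), (3,0)(W) — all W, so L
(3,3): →(0,3)(W), (3,2)(W) — all W, so L
(4,1): →(1,1)(W), (0,1)(W), (4,0)(W) — all W, so L
(4,3): →(1,3)(W), (0,3)(W), (4,2)(W) — all W, so L
(5,1): →(2,1)(W), (1,1)(W), (5,0)(W) — all W, so L
(5,3): →(2,3)(W), (1,3)(W), (5,2)(W) — all W, so L
Every other cell has at least one move into one of the L cells above, so it is W.
(5,3): one of the L cells justified above, so L
(3,5): the move to (3,1) reaches an L cell, so W

(5,3): L, (3,5): W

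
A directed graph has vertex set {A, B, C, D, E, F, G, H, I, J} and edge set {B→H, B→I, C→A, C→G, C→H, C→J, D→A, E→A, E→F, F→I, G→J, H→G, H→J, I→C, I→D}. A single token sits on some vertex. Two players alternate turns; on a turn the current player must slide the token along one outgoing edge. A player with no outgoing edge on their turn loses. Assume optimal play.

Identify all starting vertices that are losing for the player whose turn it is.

Compute win/loss labels from the base case upward. A position with no move is L. Any other position is W if it can reach an L in one move, else L.
Every edge goes from a vertex to one that appears earlier in the order A, J, G, H, C, D, I, F, E, B, so processing vertices in that order labels each vertex after all of its successors.
A: no outgoing edge → L
J: no outgoing edge → L
G: can move to J, which is L ⇒ W
H: can move to J, which is L ⇒ W
C: can move to J, which is L ⇒ W
D: can move to A, which is L ⇒ W
I: moves to D(W), C(W); every one is W ⇒ L
F: can move to I, which is L ⇒ W
E: can move to A, which is L ⇒ W
B: can move to I, which is L ⇒ W
Reading off the rows marked L gives the requested list; there are 3 such vertices.

A, I, J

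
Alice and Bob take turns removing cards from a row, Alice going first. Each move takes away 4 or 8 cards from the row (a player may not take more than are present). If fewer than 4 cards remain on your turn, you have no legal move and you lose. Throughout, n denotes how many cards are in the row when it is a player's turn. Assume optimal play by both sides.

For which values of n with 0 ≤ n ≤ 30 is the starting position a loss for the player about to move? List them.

0, 1, 2, 3, 12, 13, 14, 15, 24, 25, 26, 27

Classify positions by backward induction: terminal positions (no move available) are L. From any other position, the mover wins iff some move reaches an L.
n=0: no move → L
n=1: no move → L
n=2: no move → L
n=3: no move → L
n=4: reaches L-position 0 → W
n=5: reaches L-position 1 → W
n=6: reaches L-position 2 → W
n=7: reaches L-position 3 → W
n=8: reaches L-position 0 → W
n=9: reaches L-position 1 → W
n=10: reaches L-position 2 → W
n=11: reaches L-position 3 → W
n=12: only reaches 8(W), 4(W), all W → L
n=13: only reaches 9(W), 5(W), all W → L
n=14: only reaches 10(W), 6(W), all W → L
n=15: only reaches 11(W), 7(W), all W → L
n=16: reaches L-position 12 → W
n=17: reaches L-position 13 → W
n=18: reaches L-position 14 → W
n=19: reaches L-position 15 → W
n=20: reaches L-position 12 → W
n=21: reaches L-position 13 → W
n=22: reaches L-position 14 → W
n=23: reaches L-position 15 → W
n=24: only reaches 20(W), 16(W), all W → L
n=25: only reaches 21(W), 17(W), all W → L
n=26: only reaches 22(W), 18(W), all W → L
n=27: only reaches 23(W), 19(W), all W → L
n=28: reaches L-position 24 → W
n=29: reaches L-position 25 → W
n=30: reaches L-position 26 → W
The losing starting values of n are exactly the entries labelled L in this table (12 of them).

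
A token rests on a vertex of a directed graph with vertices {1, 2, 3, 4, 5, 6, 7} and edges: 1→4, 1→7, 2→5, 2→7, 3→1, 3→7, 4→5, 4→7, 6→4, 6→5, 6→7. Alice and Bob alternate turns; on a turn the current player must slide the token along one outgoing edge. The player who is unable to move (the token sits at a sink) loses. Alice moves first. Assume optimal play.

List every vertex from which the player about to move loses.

Work bottom-up. With no move the player to move loses. Otherwise the position is W if at least one move leads to an L position for the opponent, and L if every move leads to a W.
Every edge goes from a vertex to one that appears earlier in the order 7, 5, 2, 4, 6, 1, 3, so processing vertices in that order labels each vertex after all of its successors.
7: no outgoing edge → L
5: no outgoing edge → L
2: W (go to 5, an L position)
4: W (go to 5, an L position)
6: W (go to 5, an L position)
1: W (go to 7, an L position)
3: W (go to 7, an L position)
Reading off the rows marked L gives the requested list; there are 2 such vertices.

5, 7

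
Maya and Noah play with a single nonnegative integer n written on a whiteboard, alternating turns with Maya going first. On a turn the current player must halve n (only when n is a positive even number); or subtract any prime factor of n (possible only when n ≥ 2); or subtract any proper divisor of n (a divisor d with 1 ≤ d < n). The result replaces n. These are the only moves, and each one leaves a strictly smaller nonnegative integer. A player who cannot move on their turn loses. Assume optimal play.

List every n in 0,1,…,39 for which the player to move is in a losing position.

Compute win/loss labels from the base case upward. A position with no move is L. Any other position is W if it can reach an L in one move, else L.
n=0: no move → L
n=1: no move → L
n=2: →0(L), so W
n=3: →0(L), so W
n=4: →2(W), 3(W) — all W, so L
n=5: →0(L), so W
n=6: →4(L), so W
n=7: →0(L), so W
n=8: →4(L), so W
n=9: →6(W), 8(W) — all W, so L
n=10: →9(L), so W
n=11: →0(L), so W
n=12: →9(L), so W
n=13: →0(L), so W
n=14: →7(W), 12(W), 13(W) — all W, so L
n=15: →14(L), so W
n=16: →14(L), so W
n=17: →0(L), so W
n=18: →9(L), so W
n=19: →0(L), so W
n=20: →10(W), 15(W), 16(W), 18(W), 19(W) — all W, so L
n=21: →14(L), so W
n=22: →20(L), so W
n=23: →0(L), so W
n=24: →20(L), so W
n=25: →20(L), so W
n=26: →13(W), 24(W), 25(W) — all W, so L
n=27: →26(L), so W
n=28: →14(L), so W
n=29: →0(L), so W
n=30: →20(L), so W
n=31: →0(L), so W
n=32: →16(W), 24(W), 28(W), 30(W), 31(W) — all W, so L
n=33: →32(L), so W
n=34: →32(L), so W
n=35: →28(W), 30(W), 34(W) — all W, so L
n=36: →32(L), so W
n=37: →0(L), so W
n=38: →19(W), 36(W), 37(W) — all W, so L
n=39: →26(L), so W
The losing starting values of n are exactly the entries labelled L in this table (10 of them).

0, 1, 4, 9, 14, 20, 26, 32, 35, 38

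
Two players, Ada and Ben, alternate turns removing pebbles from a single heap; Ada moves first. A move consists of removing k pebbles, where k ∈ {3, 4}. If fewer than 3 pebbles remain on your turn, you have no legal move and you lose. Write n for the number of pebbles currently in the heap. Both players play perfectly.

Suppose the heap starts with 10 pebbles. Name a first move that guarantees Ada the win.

Classify positions by backward induction: terminal positions (no move available) are L. From any other position, the mover wins iff some move reaches an L.
n=0: no move → L
n=1: no move → L
n=2: no move → L
n=3: reaches L-position 0 → W
n=4: reaches L-position 1 → W
n=5: reaches L-position 2 → W
n=6: reaches L-position 2 → W
n=7: only reaches 4(W), 3(W), all W → L
n=8: only reaches 5(W), 4(W), all W → L
n=9: only reaches 6(W), 5(W), all W → L
n=10: reaches L-position 7 → W
From 10, the L positions reachable in one move are: 7.

Remove 3, leaving 7.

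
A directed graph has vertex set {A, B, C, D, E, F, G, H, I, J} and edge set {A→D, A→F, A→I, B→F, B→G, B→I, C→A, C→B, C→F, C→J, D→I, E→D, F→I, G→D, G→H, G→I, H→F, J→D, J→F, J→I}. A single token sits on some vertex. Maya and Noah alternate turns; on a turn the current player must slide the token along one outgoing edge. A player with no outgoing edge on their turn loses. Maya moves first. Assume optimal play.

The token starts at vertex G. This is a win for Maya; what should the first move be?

Move to H.

Compute win/loss labels from the base case upward. A position with no move is L. Any other position is W if it can reach an L in one move, else L.
Every edge goes from a vertex to one that appears earlier in the order I, D, F, A, H, G, B, J, E, C, so processing vertices in that order labels each vertex after all of its successors.
I: no outgoing edge → L
D: →I(L), so W
F: →I(L), so W
A: →I(L), so W
H: →F(W) only, which is W, so L
G: →H(L), so W
B: →I(L), so W
J: →I(L), so W
E: →D(W) only, which is W, so L
C: →J(W), B(W), A(W), F(W) — all W, so L
From G, the L positions reachable in one move are: H, I. Any move reaching one of these is winning.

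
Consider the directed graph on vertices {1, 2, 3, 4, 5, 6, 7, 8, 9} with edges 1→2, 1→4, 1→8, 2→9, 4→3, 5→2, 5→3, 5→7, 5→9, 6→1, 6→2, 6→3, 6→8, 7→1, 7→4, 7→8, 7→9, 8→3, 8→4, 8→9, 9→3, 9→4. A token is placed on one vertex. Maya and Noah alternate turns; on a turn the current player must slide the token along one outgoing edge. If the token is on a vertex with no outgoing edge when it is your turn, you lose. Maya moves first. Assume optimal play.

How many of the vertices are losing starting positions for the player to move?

Label each position W (a win for the player to move) or L (a loss). A position with no legal move is L; any other position is W exactly when some move reaches an L, and L when every move reaches a W.
Every edge goes from a vertex to one that appears earlier in the order 3, 4, 9, 8, 2, 1, 6, 7, 5, so processing vertices in that order labels each vertex after all of its successors.
3: no outgoing edge → L
4: W (go to 3, an L position)
9: W (go to 3, an L position)
8: W (go to 3, an L position)
2: L (sole option 9(W) is W)
1: W (go to 2, an L position)
6: W (go to 2, an L position)
7: L (options 1(W), 8(W), 9(W), 4(W) are all W)
5: W (go to 7, an L position)
The L vertices are 2, 3, 7; that is 3 in all.

3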